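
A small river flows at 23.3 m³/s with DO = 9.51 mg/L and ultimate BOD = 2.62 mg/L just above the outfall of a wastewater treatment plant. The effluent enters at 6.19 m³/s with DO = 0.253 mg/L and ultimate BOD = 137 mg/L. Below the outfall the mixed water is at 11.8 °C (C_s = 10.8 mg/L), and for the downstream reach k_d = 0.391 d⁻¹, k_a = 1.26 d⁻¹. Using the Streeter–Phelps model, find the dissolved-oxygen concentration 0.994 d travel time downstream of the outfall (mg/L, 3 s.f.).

Mixed DO = (23.3×9.51 + 6.19×0.253)/(23.3+6.19) = 223.1/29.49 = 7.567 mg/L.
Mixed L₀ = (23.3×2.62 + 6.19×137)/(29.49) = 909.1/29.49 = 30.83 mg/L.
Initial deficit D₀ = C_s − DO₀ = 10.8 − 7.567 = 3.233 mg/L.
D(0.994) = [0.391×30.83/(1.26−0.391)](e^(−0.391×0.994) − e^(−1.26×0.994)) + 3.233 e^(−1.26×0.994)
= 13.87 × (0.6780 − 0.2858) + 3.233 × 0.2858 = 6.363 mg/L.
DO = 10.8 − 6.363 = 4.437 mg/L.

DO ≈ 4.44 mg/L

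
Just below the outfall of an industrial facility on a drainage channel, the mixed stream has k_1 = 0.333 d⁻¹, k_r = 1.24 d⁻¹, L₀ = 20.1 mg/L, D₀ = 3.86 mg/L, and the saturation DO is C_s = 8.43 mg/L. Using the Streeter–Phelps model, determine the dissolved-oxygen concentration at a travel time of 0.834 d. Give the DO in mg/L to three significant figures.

DO ≈ 4.09 mg/L

k_1 L₀/(k_r−k_1) = 0.333×20.1/(1.24−0.333) = 6.693/0.9070 = 7.380 mg/L.
e^(−k_1 t) = e^(−0.333×0.8340) = 0.7575; e^(−k_r t) = e^(−1.24×0.8340) = 0.3555.
D = 7.380 × (0.7575 − 0.3555) + 3.86 × 0.3555 = 2.966 + 1.372 = 4.339 mg/L.
DO = C_s − D = 8.43 − 4.339 = 4.091 mg/L.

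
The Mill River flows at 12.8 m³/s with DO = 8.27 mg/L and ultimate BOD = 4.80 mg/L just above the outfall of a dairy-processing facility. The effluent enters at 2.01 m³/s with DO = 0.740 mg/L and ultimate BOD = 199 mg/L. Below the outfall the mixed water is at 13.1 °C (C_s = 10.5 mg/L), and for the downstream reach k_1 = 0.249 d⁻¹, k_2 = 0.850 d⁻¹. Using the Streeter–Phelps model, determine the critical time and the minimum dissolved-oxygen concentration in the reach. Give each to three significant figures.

Mixed DO = (12.8×8.27 + 2.01×0.740)/(12.8+2.01) = 107.3/14.81 = 7.248 mg/L.
Mixed L₀ = (12.8×4.80 + 2.01×199)/(14.81) = 461.4/14.81 = 31.16 mg/L.
Initial deficit D₀ = C_s − DO₀ = 10.5 − 7.248 = 3.252 mg/L.
t_c = (1/0.6010) ln[(0.850/0.249)(1 − 3.252×0.6010/(0.249×31.16))] = 1.664 × ln(2.554) = 1.560 d.
D_c = (0.249/0.850) × 31.16 × e^(−0.249×1.560) = 0.2929 × 31.16 × 0.6781 = 6.189 mg/L.
Minimum DO = 10.5 − 6.189 = 4.311 mg/L.

t_c ≈ 1.56 d; minimum DO ≈ 4.31 mg/L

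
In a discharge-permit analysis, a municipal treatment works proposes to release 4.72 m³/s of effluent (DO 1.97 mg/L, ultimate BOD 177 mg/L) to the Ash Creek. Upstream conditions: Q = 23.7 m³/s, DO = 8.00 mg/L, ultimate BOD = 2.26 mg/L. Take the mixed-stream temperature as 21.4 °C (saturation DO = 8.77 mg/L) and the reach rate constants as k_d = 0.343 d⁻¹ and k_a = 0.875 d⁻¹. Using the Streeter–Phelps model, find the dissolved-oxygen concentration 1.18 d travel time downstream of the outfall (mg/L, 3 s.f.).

Mixed DO = (23.7×8.00 + 4.72×1.97)/(23.7+4.72) = 198.9/28.42 = 6.999 mg/L.
Mixed L₀ = (23.7×2.26 + 4.72×177)/(28.42) = 889.0/28.42 = 31.28 mg/L.
Initial deficit D₀ = C_s − DO₀ = 8.77 − 6.999 = 1.771 mg/L.
D(1.18) = [0.343×31.28/(0.875−0.343)](e^(−0.343×1.18) − e^(−0.875×1.18)) + 1.771 e^(−0.875×1.18)
= 20.17 × (0.6672 − 0.3561) + 1.771 × 0.3561 = 6.904 mg/L.
DO = 8.77 − 6.904 = 1.866 mg/L.

DO ≈ 1.87 mg/L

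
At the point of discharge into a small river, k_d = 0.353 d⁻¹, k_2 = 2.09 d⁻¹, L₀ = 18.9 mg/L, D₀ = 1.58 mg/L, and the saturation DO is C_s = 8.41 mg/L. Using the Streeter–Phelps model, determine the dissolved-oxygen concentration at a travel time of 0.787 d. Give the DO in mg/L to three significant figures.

DO ≈ 5.94 mg/L

k_d L₀/(k_2−k_d) = 0.353×18.9/(2.09−0.353) = 6.672/1.737 = 3.841 mg/L.
e^(−k_d t) = e^(−0.353×0.7870) = 0.7574; e^(−k_2 t) = e^(−2.09×0.7870) = 0.1930.
D = 3.841 × (0.7574 − 0.1930) + 1.58 × 0.1930 = 2.168 + 0.3050 = 2.473 mg/L.
DO = C_s − D = 8.41 − 2.473 = 5.937 mg/L.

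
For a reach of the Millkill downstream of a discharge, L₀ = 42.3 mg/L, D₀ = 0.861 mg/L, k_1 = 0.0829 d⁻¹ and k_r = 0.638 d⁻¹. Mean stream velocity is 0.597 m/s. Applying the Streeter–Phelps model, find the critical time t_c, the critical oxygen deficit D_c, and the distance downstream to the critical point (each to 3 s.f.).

t_c ≈ 3.41 d; D_c ≈ 4.14 mg/L; x_c ≈ 176 km

t_c = [1/(k_r−k_1)] ln[(k_r/k_1)(1 − D₀(k_r−k_1)/(k_1 L₀))]
= [1/(0.638−0.0829)] ln[(0.638/0.0829)(1 − 0.861×0.5551/(0.0829×42.3))]
= (1/0.5551) ln[7.696 × 0.8637] = 1.801 × ln(6.647) = 1.801 × 1.894 = 3.412 d.
D_c = (k_1/k_r) L₀ e^(−k_1 t_c) = (0.0829/0.638) × 42.3 × e^(−0.0829×3.412) = 0.1299 × 42.3 × 0.7536 = 4.142 mg/L.
x_c = v t_c = 0.597 m/s × 3.412 d × 86400 s/d = 176000 m ≈ 176 km.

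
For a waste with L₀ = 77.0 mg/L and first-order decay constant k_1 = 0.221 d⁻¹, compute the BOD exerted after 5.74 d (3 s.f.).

y ≈ 55.3 mg/L

y_t = L₀(1 − e^(−k_1 t)) = 77.0 × (1 − e^(−0.221×5.74))
= 77.0 × (1 − 0.2812) = 77.0 × 0.7188 = 55.34 mg/L.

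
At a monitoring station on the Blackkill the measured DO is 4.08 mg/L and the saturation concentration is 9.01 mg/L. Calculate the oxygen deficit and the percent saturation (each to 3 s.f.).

D = C_s − C = 9.01 − 4.08 = 4.93 mg/L.
% saturation = 4.08/9.01 × 100 = 45.3 %.

D ≈ 4.93 mg/L; 45.3 % saturation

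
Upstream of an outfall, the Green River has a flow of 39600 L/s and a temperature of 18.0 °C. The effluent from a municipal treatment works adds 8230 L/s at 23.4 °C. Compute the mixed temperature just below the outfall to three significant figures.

Flow-weighted mixing: C = (Q_r C_r + Q_w C_w)/(Q_r + Q_w)
= (39600×18.0 + 8230×23.4)/(39600 + 8230) = 905400/47830 = 18.93 °C.

18.9 °C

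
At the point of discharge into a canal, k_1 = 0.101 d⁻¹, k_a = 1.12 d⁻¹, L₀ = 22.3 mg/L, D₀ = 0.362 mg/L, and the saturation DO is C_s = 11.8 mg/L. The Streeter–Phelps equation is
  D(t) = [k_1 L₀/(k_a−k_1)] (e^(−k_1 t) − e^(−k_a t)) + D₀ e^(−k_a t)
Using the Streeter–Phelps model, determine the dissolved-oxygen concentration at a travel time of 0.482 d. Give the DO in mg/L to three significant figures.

k_1 L₀/(k_a−k_1) = 0.101×22.3/(1.12−0.101) = 2.252/1.019 = 2.210 mg/L.
e^(−k_1 t) = e^(−0.101×0.4820) = 0.9525; e^(−k_a t) = e^(−1.12×0.4820) = 0.5828.
D = 2.210 × (0.9525 − 0.5828) + 0.362 × 0.5828 = 0.8170 + 0.2110 = 1.028 mg/L.
DO = C_s − D = 11.8 − 1.028 = 10.77 mg/L.

DO ≈ 10.8 mg/L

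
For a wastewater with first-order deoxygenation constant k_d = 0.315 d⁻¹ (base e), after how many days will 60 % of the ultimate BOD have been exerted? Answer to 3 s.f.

t ≈ 2.91 d

y/L₀ = 1 − e^(−k_d t) = 0.60 ⇒ e^(−k_d t) = 0.400
t = −ln(0.400) / 0.315 = 0.9163 / 0.315 = 2.909 d.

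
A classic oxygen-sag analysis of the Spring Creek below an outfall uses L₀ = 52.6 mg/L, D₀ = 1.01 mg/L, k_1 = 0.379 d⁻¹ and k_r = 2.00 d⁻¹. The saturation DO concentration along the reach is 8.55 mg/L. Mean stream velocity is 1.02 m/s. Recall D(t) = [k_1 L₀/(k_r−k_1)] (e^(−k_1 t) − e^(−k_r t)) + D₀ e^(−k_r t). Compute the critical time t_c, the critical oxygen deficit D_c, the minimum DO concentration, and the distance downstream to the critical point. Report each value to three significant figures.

At the critical point dD/dt = 0, so k_1 L₀ e^(−k_1 t) = k_r D. Substituting D(t) from the Streeter–Phelps equation and solving for t gives
t_c = ln[(k_r/k_1)(1 − D₀(k_r−k_1)/(k_1 L₀))] / (k_r−k_1).
Here k_r−k_1 = 1.621 d⁻¹ and 1 − D₀(k_r−k_1)/(k_1 L₀) = 1 − 1.01×1.621/(0.379×52.6) = 0.9179, so
t_c = ln(5.277 × 0.9179) / 1.621 = 1.578 / 1.621 = 0.9733 d.
L(t_c) = L₀ e^(−k_1 t_c) = 52.6 × 0.6915 = 36.37 mg/L, and at the critical point k_r D_c = k_1 L, so D_c = (0.379/2.00) × 36.37 = 6.893 mg/L.
Minimum DO = C_s − D_c = 8.55 − 6.893 = 1.657 mg/L.
x_c = v t_c = 1.02 m/s × 0.9733 d × 86400 s/d = 85770 m ≈ 85.8 km.

t_c ≈ 0.973 d; D_c ≈ 6.89 mg/L; min DO ≈ 1.66 mg/L; x_c ≈ 85.8 km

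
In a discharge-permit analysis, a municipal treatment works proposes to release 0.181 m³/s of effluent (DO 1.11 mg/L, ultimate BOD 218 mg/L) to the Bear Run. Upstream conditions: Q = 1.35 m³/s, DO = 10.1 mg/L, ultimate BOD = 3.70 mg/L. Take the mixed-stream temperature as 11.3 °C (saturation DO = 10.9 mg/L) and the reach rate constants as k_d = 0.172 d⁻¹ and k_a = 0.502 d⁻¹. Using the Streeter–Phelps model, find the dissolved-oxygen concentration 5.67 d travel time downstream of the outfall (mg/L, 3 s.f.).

DO ≈ 5.96 mg/L

Mixed DO = (1.35×10.1 + 0.181×1.11)/(1.35+0.181) = 13.84/1.531 = 9.037 mg/L.
Mixed L₀ = (1.35×3.70 + 0.181×218)/(1.531) = 44.45/1.531 = 29.04 mg/L.
Initial deficit D₀ = C_s − DO₀ = 10.9 − 9.037 = 1.863 mg/L.
D(5.67) = [0.172×29.04/(0.502−0.172)](e^(−0.172×5.67) − e^(−0.502×5.67)) + 1.863 e^(−0.502×5.67)
= 15.13 × (0.3771 − 0.05806) + 1.863 × 0.05806 = 4.936 mg/L.
DO = 10.9 − 4.936 = 5.964 mg/L.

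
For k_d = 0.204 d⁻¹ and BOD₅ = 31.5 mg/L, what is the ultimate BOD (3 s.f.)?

BOD₅ = L₀(1 − e^(−5k_d)) ⇒ L₀ = BOD₅ / (1 − e^(−5×0.204))
= 31.5 / (1 − 0.3606) = 31.5 / 0.6394 = 49.26 mg/L.

L₀ ≈ 49.3 mg/L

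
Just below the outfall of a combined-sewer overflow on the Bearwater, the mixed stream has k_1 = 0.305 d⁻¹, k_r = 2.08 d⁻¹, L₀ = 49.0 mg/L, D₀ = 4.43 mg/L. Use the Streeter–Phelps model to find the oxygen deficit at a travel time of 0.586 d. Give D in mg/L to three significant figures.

k_1 L₀/(k_r−k_1) = 0.305×49.0/(2.08−0.305) = 14.95/1.775 = 8.420 mg/L.
e^(−k_1 t) = e^(−0.305×0.5860) = 0.8363; e^(−k_r t) = e^(−2.08×0.5860) = 0.2956.
D = 8.420 × (0.8363 − 0.2956) + 4.43 × 0.2956 = 4.553 + 1.309 = 5.862 mg/L.

D ≈ 5.86 mg/L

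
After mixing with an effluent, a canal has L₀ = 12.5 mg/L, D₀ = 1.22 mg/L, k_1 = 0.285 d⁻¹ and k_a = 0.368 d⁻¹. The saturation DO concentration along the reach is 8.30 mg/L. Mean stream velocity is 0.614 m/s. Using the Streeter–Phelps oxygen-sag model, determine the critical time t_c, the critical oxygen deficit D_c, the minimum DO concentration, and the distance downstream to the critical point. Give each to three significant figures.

With k_a/k_1 = 1.291 and 1 − D₀(k_a−k_1)/(k_1 L₀) = 0.9716,
t_c = ln(1.291 × 0.9716) / (0.368 − 0.285) = ln(1.255) / 0.08300 = 0.2268/0.08300 = 2.732 d.
D_c = (k_1/k_a) L₀ e^(−k_1 t_c) = (0.285/0.368) × 12.5 × e^(−0.285×2.732) = 0.7745 × 12.5 × 0.4590 = 4.444 mg/L.
Minimum DO = C_s − D_c = 8.30 − 4.444 = 3.856 mg/L.
x_c = v t_c = 0.614 m/s × 2.732 d × 86400 s/d = 144900 m ≈ 145 km.

t_c ≈ 2.73 d; D_c ≈ 4.44 mg/L; min DO ≈ 3.86 mg/L; x_c ≈ 145 km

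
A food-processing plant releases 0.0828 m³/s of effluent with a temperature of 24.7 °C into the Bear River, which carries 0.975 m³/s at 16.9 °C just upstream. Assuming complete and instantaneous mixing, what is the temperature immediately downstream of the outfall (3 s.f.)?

17.5 °C

Flow-weighted mixing: C = (Q_r C_r + Q_w C_w)/(Q_r + Q_w)
= (0.975×16.9 + 0.0828×24.7)/(0.975 + 0.0828) = 18.52/1.058 = 17.51 °C.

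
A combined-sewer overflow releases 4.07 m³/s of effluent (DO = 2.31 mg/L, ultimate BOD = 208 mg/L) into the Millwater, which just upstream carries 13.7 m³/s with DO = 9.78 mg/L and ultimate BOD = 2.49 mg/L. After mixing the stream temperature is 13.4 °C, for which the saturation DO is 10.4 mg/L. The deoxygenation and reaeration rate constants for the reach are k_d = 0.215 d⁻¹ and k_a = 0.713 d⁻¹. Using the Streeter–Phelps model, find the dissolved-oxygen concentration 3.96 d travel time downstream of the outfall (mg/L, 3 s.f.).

DO ≈ 2.40 mg/L

Mixed DO = (13.7×9.78 + 4.07×2.31)/(13.7+4.07) = 143.4/17.77 = 8.069 mg/L.
Mixed L₀ = (13.7×2.49 + 4.07×208)/(17.77) = 880.7/17.77 = 49.56 mg/L.
Initial deficit D₀ = C_s − DO₀ = 10.4 − 8.069 = 2.331 mg/L.
D(3.96) = [0.215×49.56/(0.713−0.215)](e^(−0.215×3.96) − e^(−0.713×3.96)) + 2.331 e^(−0.713×3.96)
= 21.40 × (0.4268 − 0.05940) + 2.331 × 0.05940 = 8.000 mg/L.
DO = 10.4 − 8.000 = 2.400 mg/L.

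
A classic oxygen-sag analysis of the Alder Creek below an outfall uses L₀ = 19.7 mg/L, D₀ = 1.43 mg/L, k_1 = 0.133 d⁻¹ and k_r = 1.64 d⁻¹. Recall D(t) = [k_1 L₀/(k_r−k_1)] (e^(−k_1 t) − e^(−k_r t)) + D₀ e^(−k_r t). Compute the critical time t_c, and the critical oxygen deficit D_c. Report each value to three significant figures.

With k_r/k_1 = 12.33 and 1 − D₀(k_r−k_1)/(k_1 L₀) = 0.1775,
t_c = ln(12.33 × 0.1775) / (1.64 − 0.133) = ln(2.189) / 1.507 = 0.7834/1.507 = 0.5198 d.
D_c = (k_1/k_r) L₀ e^(−k_1 t_c) = (0.133/1.64) × 19.7 × e^(−0.133×0.5198) = 0.08110 × 19.7 × 0.9332 = 1.491 mg/L.

t_c ≈ 0.520 d; D_c ≈ 1.49 mg/L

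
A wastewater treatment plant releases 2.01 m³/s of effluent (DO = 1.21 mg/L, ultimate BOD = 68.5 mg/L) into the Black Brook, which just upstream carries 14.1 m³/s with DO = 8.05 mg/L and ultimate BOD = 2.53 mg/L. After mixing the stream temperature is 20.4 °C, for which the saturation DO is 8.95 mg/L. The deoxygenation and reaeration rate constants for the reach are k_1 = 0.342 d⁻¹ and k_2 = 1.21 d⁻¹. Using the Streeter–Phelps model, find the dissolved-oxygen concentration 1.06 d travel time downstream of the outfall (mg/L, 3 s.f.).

DO ≈ 6.69 mg/L

Mixed DO = (14.1×8.05 + 2.01×1.21)/(14.1+2.01) = 115.9/16.11 = 7.197 mg/L.
Mixed L₀ = (14.1×2.53 + 2.01×68.5)/(16.11) = 173.4/16.11 = 10.76 mg/L.
Initial deficit D₀ = C_s − DO₀ = 8.95 − 7.197 = 1.753 mg/L.
D(1.06) = [0.342×10.76/(1.21−0.342)](e^(−0.342×1.06) − e^(−1.21×1.06)) + 1.753 e^(−1.21×1.06)
= 4.240 × (0.6959 − 0.2773) + 1.753 × 0.2773 = 2.261 mg/L.
DO = 8.95 − 2.261 = 6.689 mg/L.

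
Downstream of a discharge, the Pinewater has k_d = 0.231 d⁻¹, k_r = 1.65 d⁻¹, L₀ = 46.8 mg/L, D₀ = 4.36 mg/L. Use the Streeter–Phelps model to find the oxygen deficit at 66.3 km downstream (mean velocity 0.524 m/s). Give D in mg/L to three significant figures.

D ≈ 5.14 mg/L

Travel time t = x/v = 66.3 km / (0.524 m/s) = 66300 m / 0.524 m/s = 126500 s = 1.464 d.
k_d L₀/(k_r−k_d) = 0.231×46.8/(1.65−0.231) = 10.81/1.419 = 7.619 mg/L.
e^(−k_d t) = e^(−0.231×1.464) = 0.7130; e^(−k_r t) = e^(−1.65×1.464) = 0.08925.
D = 7.619 × (0.7130 − 0.08925) + 4.36 × 0.08925 = 4.752 + 0.3891 = 5.141 mg/L.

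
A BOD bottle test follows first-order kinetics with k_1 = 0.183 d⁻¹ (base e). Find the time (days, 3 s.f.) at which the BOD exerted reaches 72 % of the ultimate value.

y/L₀ = 1 − e^(−k_1 t) = 0.72 ⇒ e^(−k_1 t) = 0.280
t = −ln(0.280) / 0.183 = 1.273 / 0.183 = 6.956 d.

t ≈ 6.96 d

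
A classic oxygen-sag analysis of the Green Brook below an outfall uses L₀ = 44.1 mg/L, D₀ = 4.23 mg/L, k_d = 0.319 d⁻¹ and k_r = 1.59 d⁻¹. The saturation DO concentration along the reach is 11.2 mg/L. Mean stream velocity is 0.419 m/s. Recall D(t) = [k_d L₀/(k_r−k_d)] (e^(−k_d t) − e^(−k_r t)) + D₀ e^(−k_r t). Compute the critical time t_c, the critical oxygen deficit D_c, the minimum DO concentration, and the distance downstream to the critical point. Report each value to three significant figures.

t_c = [1/(k_r−k_d)] ln[(k_r/k_d)(1 − D₀(k_r−k_d)/(k_d L₀))]
= [1/(1.59−0.319)] ln[(1.59/0.319)(1 − 4.23×1.271/(0.319×44.1))]
= (1/1.271) ln[4.984 × 0.6178] = 0.7868 × ln(3.079) = 0.7868 × 1.125 = 0.8849 d.
D_c = (k_d/k_r) L₀ e^(−k_d t_c) = (0.319/1.59) × 44.1 × e^(−0.319×0.8849) = 0.2006 × 44.1 × 0.7541 = 6.672 mg/L.
Minimum DO = C_s − D_c = 11.2 − 6.672 = 4.528 mg/L.
x_c = v t_c = 0.419 m/s × 0.8849 d × 86400 s/d = 32040 m ≈ 32.0 km.

t_c ≈ 0.885 d; D_c ≈ 6.67 mg/L; min DO ≈ 4.53 mg/L; x_c ≈ 32.0 km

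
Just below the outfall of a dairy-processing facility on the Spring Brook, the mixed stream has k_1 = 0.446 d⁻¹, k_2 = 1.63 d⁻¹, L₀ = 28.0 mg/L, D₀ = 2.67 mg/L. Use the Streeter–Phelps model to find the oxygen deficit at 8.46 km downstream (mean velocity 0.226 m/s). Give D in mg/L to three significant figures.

Travel time t = x/v = 8.46 km / (0.226 m/s) = 8460 m / 0.226 m/s = 37430 s = 0.4333 d.
k_1 L₀/(k_2−k_1) = 0.446×28.0/(1.63−0.446) = 12.49/1.184 = 10.55 mg/L.
e^(−k_1 t) = e^(−0.446×0.4333) = 0.8243; e^(−k_2 t) = e^(−1.63×0.4333) = 0.4935.
D = 10.55 × (0.8243 − 0.4935) + 2.67 × 0.4935 = 3.489 + 1.318 = 4.807 mg/L.

D ≈ 4.81 mg/L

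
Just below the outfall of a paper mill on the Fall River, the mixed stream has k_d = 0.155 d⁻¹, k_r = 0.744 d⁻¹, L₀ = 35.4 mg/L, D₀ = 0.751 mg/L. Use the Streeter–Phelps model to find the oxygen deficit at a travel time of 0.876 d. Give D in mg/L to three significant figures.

k_d L₀/(k_r−k_d) = 0.155×35.4/(0.744−0.155) = 5.487/0.5890 = 9.316 mg/L.
e^(−k_d t) = e^(−0.155×0.8760) = 0.8730; e^(−k_r t) = e^(−0.744×0.8760) = 0.5211.
D = 9.316 × (0.8730 − 0.5211) + 0.751 × 0.5211 = 3.278 + 0.3914 = 3.670 mg/L.

D ≈ 3.67 mg/L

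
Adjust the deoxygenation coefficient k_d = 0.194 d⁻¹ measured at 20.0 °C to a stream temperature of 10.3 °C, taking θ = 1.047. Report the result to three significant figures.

k_d ≈ 0.124 d⁻¹

k_d(T₂) = k_d(T₁) · θ^(T₂−T₁) = 0.194 × 1.047^(10.3−20.0)
= 0.194 × 1.047^-9.70 = 0.194 × 0.6405 = 0.1243 d⁻¹.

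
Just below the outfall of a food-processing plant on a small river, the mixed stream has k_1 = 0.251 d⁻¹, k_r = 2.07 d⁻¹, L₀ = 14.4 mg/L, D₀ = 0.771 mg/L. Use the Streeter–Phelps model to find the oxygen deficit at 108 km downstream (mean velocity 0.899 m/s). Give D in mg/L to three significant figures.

D ≈ 1.33 mg/L

Travel time t = x/v = 108 km / (0.899 m/s) = 108000 m / 0.899 m/s = 120100 s = 1.390 d.
k_1 L₀/(k_r−k_1) = 0.251×14.4/(2.07−0.251) = 3.614/1.819 = 1.987 mg/L.
e^(−k_1 t) = e^(−0.251×1.390) = 0.7054; e^(−k_r t) = e^(−2.07×1.390) = 0.05624.
D = 1.987 × (0.7054 − 0.05624) + 0.771 × 0.05624 = 1.290 + 0.04336 = 1.333 mg/L.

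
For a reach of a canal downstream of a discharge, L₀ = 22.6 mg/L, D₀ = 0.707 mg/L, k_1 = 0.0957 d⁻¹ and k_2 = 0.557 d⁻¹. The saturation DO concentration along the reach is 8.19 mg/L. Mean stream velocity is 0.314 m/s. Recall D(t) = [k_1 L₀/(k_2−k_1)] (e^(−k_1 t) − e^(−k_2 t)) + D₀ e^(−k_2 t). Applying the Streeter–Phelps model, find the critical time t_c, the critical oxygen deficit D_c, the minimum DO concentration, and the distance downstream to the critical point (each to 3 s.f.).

t_c ≈ 3.46 d; D_c ≈ 2.79 mg/L; min DO ≈ 5.40 mg/L; x_c ≈ 94.0 km

With k_2/k_1 = 5.820 and 1 − D₀(k_2−k_1)/(k_1 L₀) = 0.8492,
t_c = ln(5.820 × 0.8492) / (0.557 − 0.0957) = ln(4.943) / 0.4613 = 1.598/0.4613 = 3.464 d.
L(t_c) = L₀ e^(−k_1 t_c) = 22.6 × 0.7179 = 16.22 mg/L, and at the critical point k_2 D_c = k_1 L, so D_c = (0.0957/0.557) × 16.22 = 2.787 mg/L.
Minimum DO = C_s − D_c = 8.19 − 2.787 = 5.403 mg/L.
x_c = v t_c = 0.314 m/s × 3.464 d × 86400 s/d = 93970 m ≈ 94.0 km.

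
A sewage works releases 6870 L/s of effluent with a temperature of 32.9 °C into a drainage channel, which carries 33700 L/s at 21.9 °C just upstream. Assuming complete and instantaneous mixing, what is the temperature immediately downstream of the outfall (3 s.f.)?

Flow-weighted mixing: C = (Q_r C_r + Q_w C_w)/(Q_r + Q_w)
= (33700×21.9 + 6870×32.9)/(33700 + 6870) = 964100/40570 = 23.76 °C.

23.8 °C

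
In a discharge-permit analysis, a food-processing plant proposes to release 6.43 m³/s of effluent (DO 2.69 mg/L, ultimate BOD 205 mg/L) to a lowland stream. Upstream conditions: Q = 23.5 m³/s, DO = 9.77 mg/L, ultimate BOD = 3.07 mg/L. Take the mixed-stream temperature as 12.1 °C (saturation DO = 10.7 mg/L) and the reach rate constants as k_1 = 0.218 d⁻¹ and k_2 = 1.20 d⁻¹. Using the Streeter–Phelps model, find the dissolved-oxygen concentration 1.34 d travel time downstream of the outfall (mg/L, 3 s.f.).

DO ≈ 4.57 mg/L

Mixed DO = (23.5×9.77 + 6.43×2.69)/(23.5+6.43) = 246.9/29.93 = 8.249 mg/L.
Mixed L₀ = (23.5×3.07 + 6.43×205)/(29.93) = 1390/29.93 = 46.45 mg/L.
Initial deficit D₀ = C_s − DO₀ = 10.7 − 8.249 = 2.451 mg/L.
D(1.34) = [0.218×46.45/(1.20−0.218)](e^(−0.218×1.34) − e^(−1.20×1.34)) + 2.451 e^(−1.20×1.34)
= 10.31 × (0.7467 − 0.2003) + 2.451 × 0.2003 = 6.125 mg/L.
DO = 10.7 − 6.125 = 4.575 mg/L.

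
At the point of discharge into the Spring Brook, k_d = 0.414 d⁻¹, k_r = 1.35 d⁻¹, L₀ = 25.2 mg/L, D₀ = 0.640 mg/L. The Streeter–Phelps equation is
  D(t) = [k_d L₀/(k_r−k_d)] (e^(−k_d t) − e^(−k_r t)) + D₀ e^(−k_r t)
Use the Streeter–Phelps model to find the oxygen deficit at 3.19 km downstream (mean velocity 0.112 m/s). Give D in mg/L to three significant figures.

Travel time t = x/v = 3.19 km / (0.112 m/s) = 3190 m / 0.112 m/s = 28480 s = 0.3297 d.
k_d L₀/(k_r−k_d) = 0.414×25.2/(1.35−0.414) = 10.43/0.9360 = 11.15 mg/L.
e^(−k_d t) = e^(−0.414×0.3297) = 0.8724; e^(−k_r t) = e^(−1.35×0.3297) = 0.6408.
D = 11.15 × (0.8724 − 0.6408) + 0.640 × 0.6408 = 2.582 + 0.4101 = 2.992 mg/L.

D ≈ 2.99 mg/L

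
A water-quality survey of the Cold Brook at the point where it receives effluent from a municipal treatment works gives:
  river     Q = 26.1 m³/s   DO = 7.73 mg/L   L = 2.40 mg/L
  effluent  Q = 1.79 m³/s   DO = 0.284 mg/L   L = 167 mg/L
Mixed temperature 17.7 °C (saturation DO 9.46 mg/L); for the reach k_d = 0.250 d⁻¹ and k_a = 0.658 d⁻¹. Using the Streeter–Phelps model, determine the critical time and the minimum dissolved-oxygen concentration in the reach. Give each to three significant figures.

t_c ≈ 1.57 d; minimum DO ≈ 6.14 mg/L

Mixed DO = (26.1×7.73 + 1.79×0.284)/(26.1+1.79) = 202.3/27.89 = 7.252 mg/L.
Mixed L₀ = (26.1×2.40 + 1.79×167)/(27.89) = 361.6/27.89 = 12.96 mg/L.
Initial deficit D₀ = C_s − DO₀ = 9.46 − 7.252 = 2.208 mg/L.
t_c = (1/0.4080) ln[(0.658/0.250)(1 − 2.208×0.4080/(0.250×12.96))] = 2.451 × ln(1.900) = 1.574 d.
D_c = (0.250/0.658) × 12.96 × e^(−0.250×1.574) = 0.3799 × 12.96 × 0.6747 = 3.323 mg/L.
Minimum DO = 9.46 − 3.323 = 6.137 mg/L.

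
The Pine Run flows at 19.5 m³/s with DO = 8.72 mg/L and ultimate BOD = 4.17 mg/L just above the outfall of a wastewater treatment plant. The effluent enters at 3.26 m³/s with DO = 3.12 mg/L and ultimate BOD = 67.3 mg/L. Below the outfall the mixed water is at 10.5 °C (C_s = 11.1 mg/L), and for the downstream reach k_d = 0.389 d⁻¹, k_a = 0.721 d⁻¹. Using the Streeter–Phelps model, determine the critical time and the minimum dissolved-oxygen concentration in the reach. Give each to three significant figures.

t_c ≈ 1.17 d; minimum DO ≈ 6.57 mg/L

Mixed DO = (19.5×8.72 + 3.26×3.12)/(19.5+3.26) = 180.2/22.76 = 7.918 mg/L.
Mixed L₀ = (19.5×4.17 + 3.26×67.3)/(22.76) = 300.7/22.76 = 13.21 mg/L.
Initial deficit D₀ = C_s − DO₀ = 11.1 − 7.918 = 3.182 mg/L.
t_c = (1/0.3320) ln[(0.721/0.389)(1 − 3.182×0.3320/(0.389×13.21))] = 3.012 × ln(1.472) = 1.166 d.
D_c = (0.389/0.721) × 13.21 × e^(−0.389×1.166) = 0.5395 × 13.21 × 0.6355 = 4.530 mg/L.
Minimum DO = 11.1 − 4.530 = 6.570 mg/L.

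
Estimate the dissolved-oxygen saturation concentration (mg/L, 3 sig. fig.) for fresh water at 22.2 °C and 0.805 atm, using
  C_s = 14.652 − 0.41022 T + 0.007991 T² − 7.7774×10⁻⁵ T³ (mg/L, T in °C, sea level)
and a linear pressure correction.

C_s ≈ 6.95 mg/L

At sea level: C_s = 14.652 − 0.41022×22.2 + 0.007991×22.2² − 7.7774×10⁻⁵×22.2³ = 8.632 mg/L.
Pressure correction: C_s' = 8.632 × 0.805 = 6.949 mg/L.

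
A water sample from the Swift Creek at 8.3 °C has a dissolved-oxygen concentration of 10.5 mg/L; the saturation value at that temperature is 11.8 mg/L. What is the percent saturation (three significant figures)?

% saturation = C/C_s × 100 = 10.5/11.8 × 100 = 89.0 %.

89.0 % saturation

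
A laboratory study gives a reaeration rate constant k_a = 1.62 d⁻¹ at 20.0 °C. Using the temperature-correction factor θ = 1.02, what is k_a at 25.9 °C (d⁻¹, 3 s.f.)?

k_a ≈ 1.82 d⁻¹

k_a(T₂) = k_a(T₁) · θ^(T₂−T₁) = 1.62 × 1.02^(25.9−20.0)
= 1.62 × 1.02^5.90 = 1.62 × 1.124 = 1.821 d⁻¹.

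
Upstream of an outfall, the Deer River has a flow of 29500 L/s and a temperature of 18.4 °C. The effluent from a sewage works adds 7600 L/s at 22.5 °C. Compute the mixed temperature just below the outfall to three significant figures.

19.2 °C

Flow-weighted mixing: C = (Q_r C_r + Q_w C_w)/(Q_r + Q_w)
= (29500×18.4 + 7600×22.5)/(29500 + 7600) = 713800/37100 = 19.24 °C.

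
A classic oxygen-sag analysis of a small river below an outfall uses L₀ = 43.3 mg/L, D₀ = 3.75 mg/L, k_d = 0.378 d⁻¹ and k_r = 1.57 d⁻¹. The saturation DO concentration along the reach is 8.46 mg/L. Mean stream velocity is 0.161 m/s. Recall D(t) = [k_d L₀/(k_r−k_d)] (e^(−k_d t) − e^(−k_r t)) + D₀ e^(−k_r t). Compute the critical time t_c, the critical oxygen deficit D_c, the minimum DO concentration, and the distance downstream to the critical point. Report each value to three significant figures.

At the critical point dD/dt = 0, so k_d L₀ e^(−k_d t) = k_r D. Substituting D(t) from the Streeter–Phelps equation and solving for t gives
t_c = ln[(k_r/k_d)(1 − D₀(k_r−k_d)/(k_d L₀))] / (k_r−k_d).
Here k_r−k_d = 1.192 d⁻¹ and 1 − D₀(k_r−k_d)/(k_d L₀) = 1 − 3.75×1.192/(0.378×43.3) = 0.7269, so
t_c = ln(4.153 × 0.7269) / 1.192 = 1.105 / 1.192 = 0.9270 d.
D_c = (k_d/k_r) L₀ e^(−k_d t_c) = (0.378/1.57) × 43.3 × e^(−0.378×0.9270) = 0.2408 × 43.3 × 0.7044 = 7.344 mg/L.
Minimum DO = C_s − D_c = 8.46 − 7.344 = 1.116 mg/L.
x_c = v t_c = 0.161 m/s × 0.9270 d × 86400 s/d = 12890 m ≈ 12.9 km.

t_c ≈ 0.927 d; D_c ≈ 7.34 mg/L; min DO ≈ 1.12 mg/L; x_c ≈ 12.9 km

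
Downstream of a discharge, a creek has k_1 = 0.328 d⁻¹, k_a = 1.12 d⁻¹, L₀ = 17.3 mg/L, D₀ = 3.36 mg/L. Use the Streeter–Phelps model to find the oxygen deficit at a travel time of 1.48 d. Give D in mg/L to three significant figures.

D ≈ 3.68 mg/L

k_1 L₀/(k_a−k_1) = 0.328×17.3/(1.12−0.328) = 5.674/0.7920 = 7.165 mg/L.
e^(−k_1 t) = e^(−0.328×1.480) = 0.6154; e^(−k_a t) = e^(−1.12×1.480) = 0.1906.
D = 7.165 × (0.6154 − 0.1906) + 3.36 × 0.1906 = 3.044 + 0.6404 = 3.684 mg/L.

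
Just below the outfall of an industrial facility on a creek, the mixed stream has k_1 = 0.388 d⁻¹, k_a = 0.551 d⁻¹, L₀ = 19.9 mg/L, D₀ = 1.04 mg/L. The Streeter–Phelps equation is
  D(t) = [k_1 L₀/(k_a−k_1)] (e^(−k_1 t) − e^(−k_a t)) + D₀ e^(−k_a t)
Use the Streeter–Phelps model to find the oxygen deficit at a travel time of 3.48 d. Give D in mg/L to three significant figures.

D ≈ 5.47 mg/L

k_1 L₀/(k_a−k_1) = 0.388×19.9/(0.551−0.388) = 7.721/0.1630 = 47.37 mg/L.
e^(−k_1 t) = e^(−0.388×3.480) = 0.2592; e^(−k_a t) = e^(−0.551×3.480) = 0.1470.
D = 47.37 × (0.2592 − 0.1470) + 1.04 × 0.1470 = 5.315 + 0.1529 = 5.468 mg/L.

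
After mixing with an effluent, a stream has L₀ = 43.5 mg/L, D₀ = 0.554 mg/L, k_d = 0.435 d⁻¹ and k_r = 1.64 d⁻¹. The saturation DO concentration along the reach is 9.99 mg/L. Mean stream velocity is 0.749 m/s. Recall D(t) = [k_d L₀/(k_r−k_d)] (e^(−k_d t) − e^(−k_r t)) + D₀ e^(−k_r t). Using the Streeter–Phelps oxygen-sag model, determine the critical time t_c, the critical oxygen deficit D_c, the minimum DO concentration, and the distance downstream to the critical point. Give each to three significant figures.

t_c = [1/(k_r−k_d)] ln[(k_r/k_d)(1 − D₀(k_r−k_d)/(k_d L₀))]
= [1/(1.64−0.435)] ln[(1.64/0.435)(1 − 0.554×1.205/(0.435×43.5))]
= (1/1.205) ln[3.770 × 0.9647] = 0.8299 × ln(3.637) = 0.8299 × 1.291 = 1.072 d.
D_c = (k_d/k_r) L₀ e^(−k_d t_c) = (0.435/1.64) × 43.5 × e^(−0.435×1.072) = 0.2652 × 43.5 × 0.6274 = 7.239 mg/L.
Minimum DO = C_s − D_c = 9.99 − 7.239 = 2.751 mg/L.
x_c = v t_c = 0.749 m/s × 1.072 d × 86400 s/d = 69340 m ≈ 69.3 km.

t_c ≈ 1.07 d; D_c ≈ 7.24 mg/L; min DO ≈ 2.75 mg/L; x_c ≈ 69.3 km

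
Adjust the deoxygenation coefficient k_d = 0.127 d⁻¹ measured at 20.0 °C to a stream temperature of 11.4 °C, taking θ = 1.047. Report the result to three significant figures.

k_d ≈ 0.0856 d⁻¹

k_d(T₂) = k_d(T₁) · θ^(T₂−T₁) = 0.127 × 1.047^(11.4−20.0)
= 0.127 × 1.047^-8.60 = 0.127 × 0.6737 = 0.08556 d⁻¹.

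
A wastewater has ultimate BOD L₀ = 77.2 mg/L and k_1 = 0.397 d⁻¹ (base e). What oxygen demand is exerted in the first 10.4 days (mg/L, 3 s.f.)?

y ≈ 76.0 mg/L

y_t = L₀(1 − e^(−k_1 t)) = 77.2 × (1 − e^(−0.397×10.4))
= 77.2 × (1 − 0.01610) = 77.2 × 0.9839 = 75.96 mg/L.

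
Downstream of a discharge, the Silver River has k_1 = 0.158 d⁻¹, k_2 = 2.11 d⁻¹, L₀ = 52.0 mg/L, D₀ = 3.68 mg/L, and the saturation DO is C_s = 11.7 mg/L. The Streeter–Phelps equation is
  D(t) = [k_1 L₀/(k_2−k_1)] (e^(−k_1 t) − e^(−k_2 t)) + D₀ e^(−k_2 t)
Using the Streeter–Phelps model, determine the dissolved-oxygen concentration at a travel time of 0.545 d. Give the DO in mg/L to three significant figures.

DO ≈ 8.01 mg/L

k_1 L₀/(k_2−k_1) = 0.158×52.0/(2.11−0.158) = 8.216/1.952 = 4.209 mg/L.
e^(−k_1 t) = e^(−0.158×0.5450) = 0.9175; e^(−k_2 t) = e^(−2.11×0.5450) = 0.3167.
D = 4.209 × (0.9175 − 0.3167) + 3.68 × 0.3167 = 2.529 + 1.165 = 3.694 mg/L.
DO = C_s − D = 11.7 − 3.694 = 8.006 mg/L.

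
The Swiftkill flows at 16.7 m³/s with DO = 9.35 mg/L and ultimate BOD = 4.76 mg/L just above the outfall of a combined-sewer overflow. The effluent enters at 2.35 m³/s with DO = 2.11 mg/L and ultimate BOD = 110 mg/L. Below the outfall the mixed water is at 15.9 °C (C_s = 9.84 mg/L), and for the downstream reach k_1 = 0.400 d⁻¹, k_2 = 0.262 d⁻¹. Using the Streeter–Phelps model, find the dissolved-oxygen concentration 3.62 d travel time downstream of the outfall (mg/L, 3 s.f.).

DO ≈ 1.47 mg/L

Mixed DO = (16.7×9.35 + 2.35×2.11)/(16.7+2.35) = 161.1/19.05 = 8.457 mg/L.
Mixed L₀ = (16.7×4.76 + 2.35×110)/(19.05) = 338.0/19.05 = 17.74 mg/L.
Initial deficit D₀ = C_s − DO₀ = 9.84 − 8.457 = 1.383 mg/L.
D(3.62) = [0.400×17.74/(0.262−0.400)](e^(−0.400×3.62) − e^(−0.262×3.62)) + 1.383 e^(−0.262×3.62)
= -51.43 × (0.2350 − 0.3873) + 1.383 × 0.3873 = 8.368 mg/L.
DO = 9.84 − 8.368 = 1.472 mg/L.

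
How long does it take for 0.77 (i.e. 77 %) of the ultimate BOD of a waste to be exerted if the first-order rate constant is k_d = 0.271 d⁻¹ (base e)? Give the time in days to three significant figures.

t ≈ 5.42 d

y/L₀ = 1 − e^(−k_d t) = 0.77 ⇒ e^(−k_d t) = 0.230
t = −ln(0.230) / 0.271 = 1.470 / 0.271 = 5.423 d.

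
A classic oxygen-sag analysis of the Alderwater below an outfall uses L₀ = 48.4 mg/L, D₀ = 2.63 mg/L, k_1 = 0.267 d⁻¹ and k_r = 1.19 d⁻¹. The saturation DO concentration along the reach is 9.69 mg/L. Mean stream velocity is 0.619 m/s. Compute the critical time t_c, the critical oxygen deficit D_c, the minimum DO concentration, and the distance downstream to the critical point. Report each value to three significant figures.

With k_r/k_1 = 4.457 and 1 − D₀(k_r−k_1)/(k_1 L₀) = 0.8122,
t_c = ln(4.457 × 0.8122) / (1.19 − 0.267) = ln(3.620) / 0.9230 = 1.286/0.9230 = 1.394 d.
D_c = (k_1/k_r) L₀ e^(−k_1 t_c) = (0.267/1.19) × 48.4 × e^(−0.267×1.394) = 0.2244 × 48.4 × 0.6893 = 7.485 mg/L.
Minimum DO = C_s − D_c = 9.69 − 7.485 = 2.205 mg/L.
x_c = v t_c = 0.619 m/s × 1.394 d × 86400 s/d = 74540 m ≈ 74.5 km.

t_c ≈ 1.39 d; D_c ≈ 7.49 mg/L; min DO ≈ 2.20 mg/L; x_c ≈ 74.5 km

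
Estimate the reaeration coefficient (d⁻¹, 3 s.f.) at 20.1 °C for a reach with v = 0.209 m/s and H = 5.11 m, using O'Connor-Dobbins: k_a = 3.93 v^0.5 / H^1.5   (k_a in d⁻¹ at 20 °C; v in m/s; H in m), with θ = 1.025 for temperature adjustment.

k_a ≈ 0.156 d⁻¹

k_a(20) = 3.93 × 0.209^0.5 / 5.11^1.5 = 3.93 × 0.4572 / 11.55 = 0.1555 d⁻¹.
k_a(20.1) = 0.1555 × 1.025^(20.1−20) = 0.1555 × 1.002 = 0.1559 d⁻¹.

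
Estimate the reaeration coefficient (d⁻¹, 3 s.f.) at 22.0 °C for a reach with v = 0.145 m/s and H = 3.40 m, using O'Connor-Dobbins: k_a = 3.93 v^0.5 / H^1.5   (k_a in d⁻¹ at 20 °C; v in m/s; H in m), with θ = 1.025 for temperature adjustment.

k_a ≈ 0.251 d⁻¹

k_a(20) = 3.93 × 0.145^0.5 / 3.40^1.5 = 3.93 × 0.3808 / 6.269 = 0.2387 d⁻¹.
k_a(22.0) = 0.2387 × 1.025^(22.0−20) = 0.2387 × 1.051 = 0.2508 d⁻¹.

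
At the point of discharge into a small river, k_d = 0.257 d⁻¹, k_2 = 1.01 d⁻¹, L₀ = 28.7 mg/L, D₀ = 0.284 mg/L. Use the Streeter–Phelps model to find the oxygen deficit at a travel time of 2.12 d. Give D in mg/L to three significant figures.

D ≈ 4.56 mg/L

k_d L₀/(k_2−k_d) = 0.257×28.7/(1.01−0.257) = 7.376/0.7530 = 9.795 mg/L.
e^(−k_d t) = e^(−0.257×2.120) = 0.5799; e^(−k_2 t) = e^(−1.01×2.120) = 0.1175.
D = 9.795 × (0.5799 − 0.1175) + 0.284 × 0.1175 = 4.530 + 0.03337 = 4.563 mg/L.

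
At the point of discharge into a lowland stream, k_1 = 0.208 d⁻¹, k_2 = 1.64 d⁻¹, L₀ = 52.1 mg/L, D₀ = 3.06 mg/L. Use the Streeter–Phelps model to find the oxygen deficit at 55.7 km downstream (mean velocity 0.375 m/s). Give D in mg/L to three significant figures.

Travel time t = x/v = 55.7 km / (0.375 m/s) = 55700 m / 0.375 m/s = 148500 s = 1.719 d.
k_1 L₀/(k_2−k_1) = 0.208×52.1/(1.64−0.208) = 10.84/1.432 = 7.568 mg/L.
e^(−k_1 t) = e^(−0.208×1.719) = 0.6994; e^(−k_2 t) = e^(−1.64×1.719) = 0.05964.
D = 7.568 × (0.6994 − 0.05964) + 3.06 × 0.05964 = 4.841 + 0.1825 = 5.024 mg/L.

D ≈ 5.02 mg/L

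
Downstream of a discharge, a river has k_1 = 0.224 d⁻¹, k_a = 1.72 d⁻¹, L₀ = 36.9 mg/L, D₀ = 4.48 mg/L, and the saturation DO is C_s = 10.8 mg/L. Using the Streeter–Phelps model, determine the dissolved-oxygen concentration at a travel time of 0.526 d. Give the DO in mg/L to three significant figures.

k_1 L₀/(k_a−k_1) = 0.224×36.9/(1.72−0.224) = 8.266/1.496 = 5.525 mg/L.
e^(−k_1 t) = e^(−0.224×0.5260) = 0.8889; e^(−k_a t) = e^(−1.72×0.5260) = 0.4047.
D = 5.525 × (0.8889 − 0.4047) + 4.48 × 0.4047 = 2.675 + 1.813 = 4.488 mg/L.
DO = C_s − D = 10.8 − 4.488 = 6.312 mg/L.

DO ≈ 6.31 mg/L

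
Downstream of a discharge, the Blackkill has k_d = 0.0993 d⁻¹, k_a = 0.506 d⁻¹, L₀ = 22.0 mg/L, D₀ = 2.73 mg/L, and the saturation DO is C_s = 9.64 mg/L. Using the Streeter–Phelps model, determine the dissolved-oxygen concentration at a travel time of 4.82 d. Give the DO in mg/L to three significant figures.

k_d L₀/(k_a−k_d) = 0.0993×22.0/(0.506−0.0993) = 2.185/0.4067 = 5.372 mg/L.
e^(−k_d t) = e^(−0.0993×4.820) = 0.6196; e^(−k_a t) = e^(−0.506×4.820) = 0.08726.
D = 5.372 × (0.6196 − 0.08726) + 2.73 × 0.08726 = 2.860 + 0.2382 = 3.098 mg/L.
DO = C_s − D = 9.64 − 3.098 = 6.542 mg/L.

DO ≈ 6.54 mg/L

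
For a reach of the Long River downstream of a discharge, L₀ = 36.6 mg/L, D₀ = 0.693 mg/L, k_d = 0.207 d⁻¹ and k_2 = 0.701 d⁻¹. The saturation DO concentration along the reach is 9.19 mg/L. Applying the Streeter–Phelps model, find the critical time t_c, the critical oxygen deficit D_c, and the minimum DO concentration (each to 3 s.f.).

t_c = [1/(k_2−k_d)] ln[(k_2/k_d)(1 − D₀(k_2−k_d)/(k_d L₀))]
= [1/(0.701−0.207)] ln[(0.701/0.207)(1 − 0.693×0.4940/(0.207×36.6))]
= (1/0.4940) ln[3.386 × 0.9548] = 2.024 × ln(3.233) = 2.024 × 1.174 = 2.376 d.
L(t_c) = L₀ e^(−k_d t_c) = 36.6 × 0.6116 = 22.38 mg/L, and at the critical point k_2 D_c = k_d L, so D_c = (0.207/0.701) × 22.38 = 6.610 mg/L.
Minimum DO = C_s − D_c = 9.19 − 6.610 = 2.580 mg/L.

t_c ≈ 2.38 d; D_c ≈ 6.61 mg/L; min DO ≈ 2.58 mg/L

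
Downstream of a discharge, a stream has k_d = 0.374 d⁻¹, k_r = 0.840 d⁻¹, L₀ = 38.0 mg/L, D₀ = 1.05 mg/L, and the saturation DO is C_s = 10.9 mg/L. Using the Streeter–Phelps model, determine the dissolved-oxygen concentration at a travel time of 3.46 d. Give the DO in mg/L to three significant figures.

k_d L₀/(k_r−k_d) = 0.374×38.0/(0.840−0.374) = 14.21/0.4660 = 30.50 mg/L.
e^(−k_d t) = e^(−0.374×3.460) = 0.2742; e^(−k_r t) = e^(−0.840×3.460) = 0.05467.
D = 30.50 × (0.2742 − 0.05467) + 1.05 × 0.05467 = 6.694 + 0.05741 = 6.751 mg/L.
DO = C_s − D = 10.9 − 6.751 = 4.149 mg/L.

DO ≈ 4.15 mg/L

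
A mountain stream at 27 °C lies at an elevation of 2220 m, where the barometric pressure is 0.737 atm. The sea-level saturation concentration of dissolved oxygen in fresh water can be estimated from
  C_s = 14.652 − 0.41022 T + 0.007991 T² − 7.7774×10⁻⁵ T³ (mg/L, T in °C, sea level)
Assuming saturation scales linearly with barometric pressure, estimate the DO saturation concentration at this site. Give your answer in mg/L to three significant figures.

At sea level: C_s = 14.652 − 0.41022×27 + 0.007991×27² − 7.7774×10⁻⁵×27³ = 7.871 mg/L.
Pressure correction: C_s' = 7.871 × 0.737 = 5.801 mg/L.

C_s ≈ 5.80 mg/L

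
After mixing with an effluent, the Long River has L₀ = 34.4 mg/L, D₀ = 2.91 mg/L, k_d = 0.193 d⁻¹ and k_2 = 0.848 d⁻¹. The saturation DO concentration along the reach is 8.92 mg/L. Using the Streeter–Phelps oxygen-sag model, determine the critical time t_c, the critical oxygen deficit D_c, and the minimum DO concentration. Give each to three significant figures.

t_c = [1/(k_2−k_d)] ln[(k_2/k_d)(1 − D₀(k_2−k_d)/(k_d L₀))]
= [1/(0.848−0.193)] ln[(0.848/0.193)(1 − 2.91×0.6550/(0.193×34.4))]
= (1/0.6550) ln[4.394 × 0.7129] = 1.527 × ln(3.132) = 1.527 × 1.142 = 1.743 d.
D_c = (k_d/k_2) L₀ e^(−k_d t_c) = (0.193/0.848) × 34.4 × e^(−0.193×1.743) = 0.2276 × 34.4 × 0.7143 = 5.593 mg/L.
Minimum DO = C_s − D_c = 8.92 − 5.593 = 3.327 mg/L.

t_c ≈ 1.74 d; D_c ≈ 5.59 mg/L; min DO ≈ 3.33 mg/L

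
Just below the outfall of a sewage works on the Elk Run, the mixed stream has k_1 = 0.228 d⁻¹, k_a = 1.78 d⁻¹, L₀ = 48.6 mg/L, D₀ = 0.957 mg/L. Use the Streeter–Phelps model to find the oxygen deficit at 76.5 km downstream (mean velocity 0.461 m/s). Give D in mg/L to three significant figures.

Travel time t = x/v = 76.5 km / (0.461 m/s) = 76500 m / 0.461 m/s = 165900 s = 1.921 d.
k_1 L₀/(k_a−k_1) = 0.228×48.6/(1.78−0.228) = 11.08/1.552 = 7.140 mg/L.
e^(−k_1 t) = e^(−0.228×1.921) = 0.6454; e^(−k_a t) = e^(−1.78×1.921) = 0.03275.
D = 7.140 × (0.6454 − 0.03275) + 0.957 × 0.03275 = 4.374 + 0.03135 = 4.405 mg/L.

D ≈ 4.41 mg/L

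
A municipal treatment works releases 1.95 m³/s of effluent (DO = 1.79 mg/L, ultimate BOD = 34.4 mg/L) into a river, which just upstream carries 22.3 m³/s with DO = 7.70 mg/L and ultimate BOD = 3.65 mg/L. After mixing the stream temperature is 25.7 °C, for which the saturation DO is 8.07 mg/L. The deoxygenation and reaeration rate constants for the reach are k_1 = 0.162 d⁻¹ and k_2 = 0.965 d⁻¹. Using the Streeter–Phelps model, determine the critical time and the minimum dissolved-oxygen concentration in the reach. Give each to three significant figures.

t_c ≈ 0.787 d; minimum DO ≈ 7.17 mg/L

Mixed DO = (22.3×7.70 + 1.95×1.79)/(22.3+1.95) = 175.2/24.25 = 7.225 mg/L.
Mixed L₀ = (22.3×3.65 + 1.95×34.4)/(24.25) = 148.5/24.25 = 6.123 mg/L.
Initial deficit D₀ = C_s − DO₀ = 8.07 − 7.225 = 0.8452 mg/L.
t_c = (1/0.8030) ln[(0.965/0.162)(1 − 0.8452×0.8030/(0.162×6.123))] = 1.245 × ln(1.881) = 0.7866 d.
D_c = (0.162/0.965) × 6.123 × e^(−0.162×0.7866) = 0.1679 × 6.123 × 0.8804 = 0.9049 mg/L.
Minimum DO = 8.07 − 0.9049 = 7.165 mg/L.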